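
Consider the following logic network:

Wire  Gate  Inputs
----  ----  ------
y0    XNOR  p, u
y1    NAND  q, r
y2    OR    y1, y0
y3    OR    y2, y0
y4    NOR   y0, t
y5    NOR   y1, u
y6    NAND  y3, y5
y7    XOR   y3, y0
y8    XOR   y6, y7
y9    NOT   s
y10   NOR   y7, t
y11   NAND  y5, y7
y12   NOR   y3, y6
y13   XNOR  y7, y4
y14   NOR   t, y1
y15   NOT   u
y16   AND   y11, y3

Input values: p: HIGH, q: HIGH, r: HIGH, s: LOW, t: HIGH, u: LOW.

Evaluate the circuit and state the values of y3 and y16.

y0 = p XNOR u = HIGH XNOR LOW = LOW
y1 = q NAND r = HIGH NAND HIGH = LOW
y2 = y1 OR y0 = LOW OR LOW = LOW
y3 = y2 OR y0 = LOW OR LOW = LOW
y5 = y1 NOR u = LOW NOR LOW = HIGH
y7 = y3 XOR y0 = LOW XOR LOW = LOW
y11 = y5 NAND y7 = HIGH NAND LOW = HIGH
y16 = y11 AND y3 = HIGH AND LOW = LOW

y3 = LOW, y16 = LOW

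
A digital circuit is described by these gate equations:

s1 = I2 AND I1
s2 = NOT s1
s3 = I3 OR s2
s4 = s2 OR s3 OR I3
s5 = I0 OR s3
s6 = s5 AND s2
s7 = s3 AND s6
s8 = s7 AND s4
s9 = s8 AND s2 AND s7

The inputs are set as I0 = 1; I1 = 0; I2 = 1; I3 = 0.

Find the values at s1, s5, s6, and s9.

s1 = 0, s5 = 1, s6 = 1, s9 = 1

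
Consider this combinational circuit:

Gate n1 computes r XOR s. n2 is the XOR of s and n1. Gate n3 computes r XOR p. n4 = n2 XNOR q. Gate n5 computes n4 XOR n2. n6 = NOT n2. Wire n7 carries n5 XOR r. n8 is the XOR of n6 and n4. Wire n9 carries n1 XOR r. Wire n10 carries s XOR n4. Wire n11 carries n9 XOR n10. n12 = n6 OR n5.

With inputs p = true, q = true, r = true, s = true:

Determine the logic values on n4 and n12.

n4 = true; n12 = false

n1 = r XOR s = true XOR true = false
n2 = s XOR n1 = true XOR false = true
n4 = n2 XNOR q = true XNOR true = true
n5 = n4 XOR n2 = true XOR true = false
n6 = NOT n2 = NOT true = false
n12 = n6 OR n5 = false OR false = false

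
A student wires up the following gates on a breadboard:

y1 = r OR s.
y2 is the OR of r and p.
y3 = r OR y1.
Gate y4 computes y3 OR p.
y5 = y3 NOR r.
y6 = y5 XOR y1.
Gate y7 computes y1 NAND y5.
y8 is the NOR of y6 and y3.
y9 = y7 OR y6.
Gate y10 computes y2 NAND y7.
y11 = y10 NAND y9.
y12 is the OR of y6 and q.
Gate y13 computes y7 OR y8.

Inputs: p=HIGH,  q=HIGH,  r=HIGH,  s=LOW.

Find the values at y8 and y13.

y1 = r OR s = HIGH OR LOW = HIGH
y3 = r OR y1 = HIGH OR HIGH = HIGH
y5 = y3 NOR r = HIGH NOR HIGH = LOW
y6 = y5 XOR y1 = LOW XOR HIGH = HIGH
y7 = y1 NAND y5 = HIGH NAND LOW = HIGH
y8 = y6 NOR y3 = HIGH NOR HIGH = LOW
y13 = y7 OR y8 = HIGH OR LOW = HIGH

y8 = LOW, y13 = HIGH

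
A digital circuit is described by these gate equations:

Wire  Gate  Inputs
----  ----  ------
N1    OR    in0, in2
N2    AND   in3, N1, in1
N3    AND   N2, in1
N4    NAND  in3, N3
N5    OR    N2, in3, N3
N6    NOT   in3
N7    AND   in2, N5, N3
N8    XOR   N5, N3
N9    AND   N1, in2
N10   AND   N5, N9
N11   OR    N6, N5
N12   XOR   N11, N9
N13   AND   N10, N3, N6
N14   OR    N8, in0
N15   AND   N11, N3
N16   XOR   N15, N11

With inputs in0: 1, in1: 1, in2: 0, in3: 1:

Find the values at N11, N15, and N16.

N1 = in0 OR in2 = 1 OR 0 = 1
N2 = in3 AND N1 AND in1 = 1 AND 1 AND 1 = 1
N3 = N2 AND in1 = 1 AND 1 = 1
N5 = N2 OR in3 OR N3 = 1 OR 1 OR 1 = 1
N6 = NOT in3 = NOT 1 = 0
N11 = N6 OR N5 = 0 OR 1 = 1
N15 = N11 AND N3 = 1 AND 1 = 1
N16 = N15 XOR N11 = 1 XOR 1 = 0

N11 = 1, N15 = 1, N16 = 0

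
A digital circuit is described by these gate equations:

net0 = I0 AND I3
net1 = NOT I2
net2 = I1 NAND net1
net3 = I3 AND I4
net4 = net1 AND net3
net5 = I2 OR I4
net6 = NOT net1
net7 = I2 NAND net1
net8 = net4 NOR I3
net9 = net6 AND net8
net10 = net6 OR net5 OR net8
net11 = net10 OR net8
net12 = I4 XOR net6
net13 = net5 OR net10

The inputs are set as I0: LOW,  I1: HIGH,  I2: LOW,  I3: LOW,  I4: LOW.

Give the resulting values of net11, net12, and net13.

net11 = HIGH  net12 = LOW  net13 = HIGH

net1 = NOT I2 = NOT LOW = HIGH
net3 = I3 AND I4 = LOW AND LOW = LOW
net4 = net1 AND net3 = HIGH AND LOW = LOW
net5 = I2 OR I4 = LOW OR LOW = LOW
net6 = NOT net1 = NOT HIGH = LOW
net8 = net4 NOR I3 = LOW NOR LOW = HIGH
net10 = net6 OR net5 OR net8 = LOW OR LOW OR HIGH = HIGH
net11 = net10 OR net8 = HIGH OR HIGH = HIGH
net12 = I4 XOR net6 = LOW XOR LOW = LOW
net13 = net5 OR net10 = LOW OR HIGH = HIGH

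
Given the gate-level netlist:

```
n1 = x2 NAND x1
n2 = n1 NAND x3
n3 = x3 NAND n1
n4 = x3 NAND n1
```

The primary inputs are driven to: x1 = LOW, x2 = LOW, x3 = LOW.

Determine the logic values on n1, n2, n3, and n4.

n1 = HIGH, n2 = HIGH, n3 = HIGH, n4 = HIGH

n1 = x2 NAND x1 = LOW NAND LOW = HIGH
n2 = n1 NAND x3 = HIGH NAND LOW = HIGH
n3 = x3 NAND n1 = LOW NAND HIGH = HIGH
n4 = x3 NAND n1 = LOW NAND HIGH = HIGH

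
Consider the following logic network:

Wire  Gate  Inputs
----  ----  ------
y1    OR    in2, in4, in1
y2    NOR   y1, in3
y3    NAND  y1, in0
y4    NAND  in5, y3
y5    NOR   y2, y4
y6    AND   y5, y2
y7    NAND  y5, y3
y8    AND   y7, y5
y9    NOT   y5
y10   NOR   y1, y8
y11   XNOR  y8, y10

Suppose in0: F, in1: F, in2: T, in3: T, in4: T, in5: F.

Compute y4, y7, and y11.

y1 = in2 OR in4 OR in1 = T OR T OR F = T
y2 = y1 NOR in3 = T NOR T = F
y3 = y1 NAND in0 = T NAND F = T
y4 = in5 NAND y3 = F NAND T = T
y5 = y2 NOR y4 = F NOR T = F
y7 = y5 NAND y3 = F NAND T = T
y8 = y7 AND y5 = T AND F = F
y10 = y1 NOR y8 = T NOR F = F
y11 = y8 XNOR y10 = F XNOR F = T

y4 = T, y7 = T, y11 = T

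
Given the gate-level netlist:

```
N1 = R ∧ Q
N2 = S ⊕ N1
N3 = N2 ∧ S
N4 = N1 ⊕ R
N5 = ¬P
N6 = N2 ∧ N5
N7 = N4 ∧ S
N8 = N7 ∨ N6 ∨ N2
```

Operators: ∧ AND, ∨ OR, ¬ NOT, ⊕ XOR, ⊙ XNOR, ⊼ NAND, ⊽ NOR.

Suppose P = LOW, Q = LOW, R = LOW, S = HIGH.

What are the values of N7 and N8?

N1 = R AND Q = LOW AND LOW = LOW
N2 = S XOR N1 = HIGH XOR LOW = HIGH
N4 = N1 XOR R = LOW XOR LOW = LOW
N5 = NOT P = NOT LOW = HIGH
N6 = N2 AND N5 = HIGH AND HIGH = HIGH
N7 = N4 AND S = LOW AND HIGH = LOW
N8 = N7 OR N6 OR N2 = LOW OR HIGH OR HIGH = HIGH

N7 = LOW, N8 = HIGH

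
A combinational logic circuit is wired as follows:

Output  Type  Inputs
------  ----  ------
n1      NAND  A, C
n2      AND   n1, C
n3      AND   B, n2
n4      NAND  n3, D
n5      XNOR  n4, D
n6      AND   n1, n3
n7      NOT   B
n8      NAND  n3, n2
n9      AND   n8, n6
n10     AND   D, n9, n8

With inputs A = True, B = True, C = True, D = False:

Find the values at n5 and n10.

n1 = A NAND C = True NAND True = False
n2 = n1 AND C = False AND True = False
n3 = B AND n2 = True AND False = False
n4 = n3 NAND D = False NAND False = True
n5 = n4 XNOR D = True XNOR False = False
n6 = n1 AND n3 = False AND False = False
n8 = n3 NAND n2 = False NAND False = True
n9 = n8 AND n6 = True AND False = False
n10 = D AND n9 AND n8 = False AND False AND True = False

n5 = False, n10 = False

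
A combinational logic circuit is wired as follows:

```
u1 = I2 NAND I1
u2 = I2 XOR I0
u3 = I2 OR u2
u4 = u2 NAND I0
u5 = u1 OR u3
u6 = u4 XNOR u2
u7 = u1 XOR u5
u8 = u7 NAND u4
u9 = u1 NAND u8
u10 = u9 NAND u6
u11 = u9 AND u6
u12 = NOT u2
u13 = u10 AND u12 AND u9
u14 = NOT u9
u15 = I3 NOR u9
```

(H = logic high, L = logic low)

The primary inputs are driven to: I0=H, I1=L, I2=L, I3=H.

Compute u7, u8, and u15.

u1 = I2 NAND I1 = L NAND L = H
u2 = I2 XOR I0 = L XOR H = H
u3 = I2 OR u2 = L OR H = H
u4 = u2 NAND I0 = H NAND H = L
u5 = u1 OR u3 = H OR H = H
u7 = u1 XOR u5 = H XOR H = L
u8 = u7 NAND u4 = L NAND L = H
u9 = u1 NAND u8 = H NAND H = L
u15 = I3 NOR u9 = H NOR L = L

u7 = L, u8 = H, u15 = L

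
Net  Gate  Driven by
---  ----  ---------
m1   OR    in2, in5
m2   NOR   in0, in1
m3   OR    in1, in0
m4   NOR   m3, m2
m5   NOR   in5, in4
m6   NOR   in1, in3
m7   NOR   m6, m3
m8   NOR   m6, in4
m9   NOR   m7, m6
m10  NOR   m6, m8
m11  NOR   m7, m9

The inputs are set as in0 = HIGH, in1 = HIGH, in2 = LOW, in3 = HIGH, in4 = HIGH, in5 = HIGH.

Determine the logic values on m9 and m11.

m9 = HIGH, m11 = LOW

m3 = in1 OR in0 = HIGH OR HIGH = HIGH
m6 = in1 NOR in3 = HIGH NOR HIGH = LOW
m7 = m6 NOR m3 = LOW NOR HIGH = LOW
m9 = m7 NOR m6 = LOW NOR LOW = HIGH
m11 = m7 NOR m9 = LOW NOR HIGH = LOW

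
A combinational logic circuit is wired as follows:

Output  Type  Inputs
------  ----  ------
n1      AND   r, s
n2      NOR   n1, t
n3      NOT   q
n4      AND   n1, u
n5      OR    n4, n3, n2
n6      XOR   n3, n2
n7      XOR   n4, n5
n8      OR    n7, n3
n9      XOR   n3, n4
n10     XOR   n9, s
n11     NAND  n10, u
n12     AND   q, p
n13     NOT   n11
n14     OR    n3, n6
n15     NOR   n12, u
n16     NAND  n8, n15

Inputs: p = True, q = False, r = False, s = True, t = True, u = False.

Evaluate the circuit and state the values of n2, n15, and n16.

n2 = False; n15 = True; n16 = False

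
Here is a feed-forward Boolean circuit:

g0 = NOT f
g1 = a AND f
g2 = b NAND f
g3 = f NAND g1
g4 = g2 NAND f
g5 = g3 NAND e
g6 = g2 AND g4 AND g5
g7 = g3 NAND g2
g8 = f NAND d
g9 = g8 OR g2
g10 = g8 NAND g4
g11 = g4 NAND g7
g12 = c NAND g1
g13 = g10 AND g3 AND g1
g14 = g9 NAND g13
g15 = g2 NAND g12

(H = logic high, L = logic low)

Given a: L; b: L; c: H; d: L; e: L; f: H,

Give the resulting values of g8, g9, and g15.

g8 = H  g9 = H  g15 = L

g1 = a AND f = L AND H = L
g2 = b NAND f = L NAND H = H
g8 = f NAND d = H NAND L = H
g9 = g8 OR g2 = H OR H = H
g12 = c NAND g1 = H NAND L = H
g15 = g2 NAND g12 = H NAND H = L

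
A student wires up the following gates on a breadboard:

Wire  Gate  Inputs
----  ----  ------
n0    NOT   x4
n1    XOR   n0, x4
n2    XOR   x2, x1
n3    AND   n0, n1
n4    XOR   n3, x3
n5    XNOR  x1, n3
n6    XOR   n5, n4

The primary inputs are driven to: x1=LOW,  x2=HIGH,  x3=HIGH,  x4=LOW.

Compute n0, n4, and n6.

n0 = NOT x4 = NOT LOW = HIGH
n1 = n0 XOR x4 = HIGH XOR LOW = HIGH
n3 = n0 AND n1 = HIGH AND HIGH = HIGH
n4 = n3 XOR x3 = HIGH XOR HIGH = LOW
n5 = x1 XNOR n3 = LOW XNOR HIGH = LOW
n6 = n5 XOR n4 = LOW XOR LOW = LOW

n0 = HIGH  n4 = LOW  n6 = LOW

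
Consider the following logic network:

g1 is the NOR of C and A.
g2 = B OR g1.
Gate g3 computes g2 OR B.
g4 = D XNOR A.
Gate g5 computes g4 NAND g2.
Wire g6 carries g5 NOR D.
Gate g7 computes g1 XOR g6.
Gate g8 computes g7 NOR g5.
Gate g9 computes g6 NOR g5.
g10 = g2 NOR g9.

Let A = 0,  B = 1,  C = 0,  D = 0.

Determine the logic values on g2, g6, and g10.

g2 = 1; g6 = 1; g10 = 0

g1 = C NOR A = 0 NOR 0 = 1
g2 = B OR g1 = 1 OR 1 = 1
g4 = D XNOR A = 0 XNOR 0 = 1
g5 = g4 NAND g2 = 1 NAND 1 = 0
g6 = g5 NOR D = 0 NOR 0 = 1
g9 = g6 NOR g5 = 1 NOR 0 = 0
g10 = g2 NOR g9 = 1 NOR 0 = 0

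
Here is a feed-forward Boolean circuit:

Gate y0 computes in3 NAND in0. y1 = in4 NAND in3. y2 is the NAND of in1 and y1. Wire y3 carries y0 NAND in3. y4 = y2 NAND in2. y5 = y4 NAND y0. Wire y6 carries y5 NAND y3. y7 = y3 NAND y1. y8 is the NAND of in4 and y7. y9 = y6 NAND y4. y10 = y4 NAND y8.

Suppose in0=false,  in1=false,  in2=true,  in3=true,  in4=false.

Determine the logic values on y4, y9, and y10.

y4 = false, y9 = true, y10 = true

y0 = in3 NAND in0 = true NAND false = true
y1 = in4 NAND in3 = false NAND true = true
y2 = in1 NAND y1 = false NAND true = true
y3 = y0 NAND in3 = true NAND true = false
y4 = y2 NAND in2 = true NAND true = false
y5 = y4 NAND y0 = false NAND true = true
y6 = y5 NAND y3 = true NAND false = true
y7 = y3 NAND y1 = false NAND true = true
y8 = in4 NAND y7 = false NAND true = true
y9 = y6 NAND y4 = true NAND false = true
y10 = y4 NAND y8 = false NAND true = true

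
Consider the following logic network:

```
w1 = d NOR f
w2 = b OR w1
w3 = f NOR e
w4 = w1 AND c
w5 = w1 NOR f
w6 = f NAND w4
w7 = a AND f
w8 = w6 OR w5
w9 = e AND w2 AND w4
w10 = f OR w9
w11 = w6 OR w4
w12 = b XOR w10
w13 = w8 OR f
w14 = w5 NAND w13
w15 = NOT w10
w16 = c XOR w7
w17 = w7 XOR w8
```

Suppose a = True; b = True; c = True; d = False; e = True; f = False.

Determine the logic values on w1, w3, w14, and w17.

w1 = d NOR f = False NOR False = True
w3 = f NOR e = False NOR True = False
w4 = w1 AND c = True AND True = True
w5 = w1 NOR f = True NOR False = False
w6 = f NAND w4 = False NAND True = True
w7 = a AND f = True AND False = False
w8 = w6 OR w5 = True OR False = True
w13 = w8 OR f = True OR False = True
w14 = w5 NAND w13 = False NAND True = True
w17 = w7 XOR w8 = False XOR True = True

w1 = True; w3 = False; w14 = True; w17 = True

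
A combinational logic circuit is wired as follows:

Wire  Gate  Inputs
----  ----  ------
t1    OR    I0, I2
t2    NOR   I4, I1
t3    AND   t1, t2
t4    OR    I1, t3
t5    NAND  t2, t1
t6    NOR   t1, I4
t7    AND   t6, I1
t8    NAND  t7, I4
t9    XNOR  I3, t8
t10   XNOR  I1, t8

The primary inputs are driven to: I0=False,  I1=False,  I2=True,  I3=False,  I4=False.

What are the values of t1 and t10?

t1 = True  t10 = False

t1 = I0 OR I2 = False OR True = True
t6 = t1 NOR I4 = True NOR False = False
t7 = t6 AND I1 = False AND False = False
t8 = t7 NAND I4 = False NAND False = True
t10 = I1 XNOR t8 = False XNOR True = False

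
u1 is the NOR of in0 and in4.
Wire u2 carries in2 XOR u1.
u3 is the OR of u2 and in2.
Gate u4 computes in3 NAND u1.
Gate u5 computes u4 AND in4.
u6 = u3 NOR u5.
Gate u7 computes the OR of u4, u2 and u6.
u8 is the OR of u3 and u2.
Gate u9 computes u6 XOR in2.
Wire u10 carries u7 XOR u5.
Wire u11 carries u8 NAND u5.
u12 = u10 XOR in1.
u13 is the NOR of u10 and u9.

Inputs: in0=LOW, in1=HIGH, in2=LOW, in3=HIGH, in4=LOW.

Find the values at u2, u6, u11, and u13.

u1 = in0 NOR in4 = LOW NOR LOW = HIGH
u2 = in2 XOR u1 = LOW XOR HIGH = HIGH
u3 = u2 OR in2 = HIGH OR LOW = HIGH
u4 = in3 NAND u1 = HIGH NAND HIGH = LOW
u5 = u4 AND in4 = LOW AND LOW = LOW
u6 = u3 NOR u5 = HIGH NOR LOW = LOW
u7 = u4 OR u2 OR u6 = LOW OR HIGH OR LOW = HIGH
u8 = u3 OR u2 = HIGH OR HIGH = HIGH
u9 = u6 XOR in2 = LOW XOR LOW = LOW
u10 = u7 XOR u5 = HIGH XOR LOW = HIGH
u11 = u8 NAND u5 = HIGH NAND LOW = HIGH
u13 = u10 NOR u9 = HIGH NOR LOW = LOW

u2 = HIGH, u6 = LOW, u11 = HIGH, u13 = LOW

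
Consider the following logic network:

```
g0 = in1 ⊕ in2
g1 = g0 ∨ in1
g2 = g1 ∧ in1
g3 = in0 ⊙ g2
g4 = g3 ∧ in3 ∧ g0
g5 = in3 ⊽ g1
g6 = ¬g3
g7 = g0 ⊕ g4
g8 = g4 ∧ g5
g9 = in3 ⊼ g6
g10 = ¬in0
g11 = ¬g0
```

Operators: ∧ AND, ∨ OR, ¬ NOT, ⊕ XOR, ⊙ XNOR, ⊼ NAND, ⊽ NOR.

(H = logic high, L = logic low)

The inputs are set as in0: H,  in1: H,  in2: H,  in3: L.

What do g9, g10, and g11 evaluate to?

g9 = H  g10 = L  g11 = H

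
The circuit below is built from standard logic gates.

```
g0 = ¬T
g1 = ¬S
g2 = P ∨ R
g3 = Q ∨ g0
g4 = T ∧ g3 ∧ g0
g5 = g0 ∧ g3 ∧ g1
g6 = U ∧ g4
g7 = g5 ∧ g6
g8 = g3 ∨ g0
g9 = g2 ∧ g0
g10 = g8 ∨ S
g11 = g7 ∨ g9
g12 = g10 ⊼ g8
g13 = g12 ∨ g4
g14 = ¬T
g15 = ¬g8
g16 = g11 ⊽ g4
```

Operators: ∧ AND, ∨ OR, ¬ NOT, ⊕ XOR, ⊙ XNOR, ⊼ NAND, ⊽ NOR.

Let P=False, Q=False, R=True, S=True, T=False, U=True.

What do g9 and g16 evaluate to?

g0 = NOT T = NOT False = True
g1 = NOT S = NOT True = False
g2 = P OR R = False OR True = True
g3 = Q OR g0 = False OR True = True
g4 = T AND g3 AND g0 = False AND True AND True = False
g5 = g0 AND g3 AND g1 = True AND True AND False = False
g6 = U AND g4 = True AND False = False
g7 = g5 AND g6 = False AND False = False
g9 = g2 AND g0 = True AND True = True
g11 = g7 OR g9 = False OR True = True
g16 = g11 NOR g4 = True NOR False = False

g9 = True, g16 = False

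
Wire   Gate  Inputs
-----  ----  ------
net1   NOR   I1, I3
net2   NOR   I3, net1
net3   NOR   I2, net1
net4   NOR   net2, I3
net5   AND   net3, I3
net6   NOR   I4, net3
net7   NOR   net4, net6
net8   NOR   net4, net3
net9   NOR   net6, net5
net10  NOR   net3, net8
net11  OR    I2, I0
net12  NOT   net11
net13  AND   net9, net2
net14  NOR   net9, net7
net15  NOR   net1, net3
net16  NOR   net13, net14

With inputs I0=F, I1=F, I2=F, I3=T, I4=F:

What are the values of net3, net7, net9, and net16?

net3 = T, net7 = T, net9 = F, net16 = T

net1 = I1 NOR I3 = F NOR T = F
net2 = I3 NOR net1 = T NOR F = F
net3 = I2 NOR net1 = F NOR F = T
net4 = net2 NOR I3 = F NOR T = F
net5 = net3 AND I3 = T AND T = T
net6 = I4 NOR net3 = F NOR T = F
net7 = net4 NOR net6 = F NOR F = T
net9 = net6 NOR net5 = F NOR T = F
net13 = net9 AND net2 = F AND F = F
net14 = net9 NOR net7 = F NOR T = F
net16 = net13 NOR net14 = F NOR F = T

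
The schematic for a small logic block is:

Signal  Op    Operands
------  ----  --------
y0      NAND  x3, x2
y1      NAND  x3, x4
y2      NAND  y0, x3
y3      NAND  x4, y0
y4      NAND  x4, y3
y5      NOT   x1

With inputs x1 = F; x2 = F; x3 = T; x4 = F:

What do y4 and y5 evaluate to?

y4 = T; y5 = T

y0 = x3 NAND x2 = T NAND F = T
y3 = x4 NAND y0 = F NAND T = T
y4 = x4 NAND y3 = F NAND T = T
y5 = NOT x1 = NOT F = T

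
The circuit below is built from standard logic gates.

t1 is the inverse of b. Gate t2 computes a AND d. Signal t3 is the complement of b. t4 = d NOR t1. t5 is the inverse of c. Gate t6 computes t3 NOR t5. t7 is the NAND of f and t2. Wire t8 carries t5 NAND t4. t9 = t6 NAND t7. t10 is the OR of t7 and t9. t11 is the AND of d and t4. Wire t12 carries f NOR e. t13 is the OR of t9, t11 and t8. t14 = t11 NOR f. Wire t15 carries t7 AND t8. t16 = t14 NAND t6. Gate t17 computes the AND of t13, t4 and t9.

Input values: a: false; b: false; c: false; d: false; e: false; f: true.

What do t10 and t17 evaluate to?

t1 = NOT b = NOT false = true
t2 = a AND d = false AND false = false
t3 = NOT b = NOT false = true
t4 = d NOR t1 = false NOR true = false
t5 = NOT c = NOT false = true
t6 = t3 NOR t5 = true NOR true = false
t7 = f NAND t2 = true NAND false = true
t8 = t5 NAND t4 = true NAND false = true
t9 = t6 NAND t7 = false NAND true = true
t10 = t7 OR t9 = true OR true = true
t11 = d AND t4 = false AND false = false
t13 = t9 OR t11 OR t8 = true OR false OR true = true
t17 = t13 AND t4 AND t9 = true AND false AND true = false

t10 = true, t17 = false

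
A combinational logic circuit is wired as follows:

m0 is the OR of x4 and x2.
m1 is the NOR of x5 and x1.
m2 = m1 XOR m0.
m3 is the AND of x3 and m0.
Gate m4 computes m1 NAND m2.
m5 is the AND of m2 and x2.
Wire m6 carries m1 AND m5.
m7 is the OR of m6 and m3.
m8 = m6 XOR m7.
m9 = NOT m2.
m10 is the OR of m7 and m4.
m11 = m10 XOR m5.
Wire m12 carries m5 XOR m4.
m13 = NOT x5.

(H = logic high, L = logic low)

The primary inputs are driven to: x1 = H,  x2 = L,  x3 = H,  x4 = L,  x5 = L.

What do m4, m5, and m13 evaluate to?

m4 = H, m5 = L, m13 = H

m0 = x4 OR x2 = L OR L = L
m1 = x5 NOR x1 = L NOR H = L
m2 = m1 XOR m0 = L XOR L = L
m4 = m1 NAND m2 = L NAND L = H
m5 = m2 AND x2 = L AND L = L
m13 = NOT x5 = NOT L = H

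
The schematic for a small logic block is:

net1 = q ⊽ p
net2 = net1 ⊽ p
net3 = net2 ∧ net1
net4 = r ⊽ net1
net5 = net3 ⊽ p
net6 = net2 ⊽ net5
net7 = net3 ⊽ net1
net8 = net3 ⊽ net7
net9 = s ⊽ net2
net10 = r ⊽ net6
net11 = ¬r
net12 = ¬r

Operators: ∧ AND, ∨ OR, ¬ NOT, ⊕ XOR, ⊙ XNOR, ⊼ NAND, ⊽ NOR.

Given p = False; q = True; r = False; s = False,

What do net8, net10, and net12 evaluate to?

net1 = q NOR p = True NOR False = False
net2 = net1 NOR p = False NOR False = True
net3 = net2 AND net1 = True AND False = False
net5 = net3 NOR p = False NOR False = True
net6 = net2 NOR net5 = True NOR True = False
net7 = net3 NOR net1 = False NOR False = True
net8 = net3 NOR net7 = False NOR True = False
net10 = r NOR net6 = False NOR False = True
net12 = NOT r = NOT False = True

net8 = False, net10 = True, net12 = True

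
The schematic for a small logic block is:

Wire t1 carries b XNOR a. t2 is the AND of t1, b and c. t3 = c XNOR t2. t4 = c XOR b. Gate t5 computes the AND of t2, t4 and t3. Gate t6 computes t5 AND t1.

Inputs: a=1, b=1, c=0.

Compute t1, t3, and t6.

t1 = 1, t3 = 1, t6 = 0

t1 = b XNOR a = 1 XNOR 1 = 1
t2 = t1 AND b AND c = 1 AND 1 AND 0 = 0
t3 = c XNOR t2 = 0 XNOR 0 = 1
t4 = c XOR b = 0 XOR 1 = 1
t5 = t2 AND t4 AND t3 = 0 AND 1 AND 1 = 0
t6 = t5 AND t1 = 0 AND 1 = 0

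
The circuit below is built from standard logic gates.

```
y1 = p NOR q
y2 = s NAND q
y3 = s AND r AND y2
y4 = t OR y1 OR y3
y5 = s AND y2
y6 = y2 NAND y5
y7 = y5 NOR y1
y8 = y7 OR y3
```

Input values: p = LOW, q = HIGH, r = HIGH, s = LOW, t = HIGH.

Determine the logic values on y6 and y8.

y1 = p NOR q = LOW NOR HIGH = LOW
y2 = s NAND q = LOW NAND HIGH = HIGH
y3 = s AND r AND y2 = LOW AND HIGH AND HIGH = LOW
y5 = s AND y2 = LOW AND HIGH = LOW
y6 = y2 NAND y5 = HIGH NAND LOW = HIGH
y7 = y5 NOR y1 = LOW NOR LOW = HIGH
y8 = y7 OR y3 = HIGH OR LOW = HIGH

y6 = HIGH; y8 = HIGH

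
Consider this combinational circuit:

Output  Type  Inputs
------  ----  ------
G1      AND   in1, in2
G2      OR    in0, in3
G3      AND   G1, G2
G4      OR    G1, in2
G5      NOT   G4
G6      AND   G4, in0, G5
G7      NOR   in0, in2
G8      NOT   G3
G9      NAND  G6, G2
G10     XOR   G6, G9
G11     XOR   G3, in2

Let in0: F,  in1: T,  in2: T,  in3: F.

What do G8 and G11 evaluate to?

G1 = in1 AND in2 = T AND T = T
G2 = in0 OR in3 = F OR F = F
G3 = G1 AND G2 = T AND F = F
G8 = NOT G3 = NOT F = T
G11 = G3 XOR in2 = F XOR T = T

G8 = T, G11 = T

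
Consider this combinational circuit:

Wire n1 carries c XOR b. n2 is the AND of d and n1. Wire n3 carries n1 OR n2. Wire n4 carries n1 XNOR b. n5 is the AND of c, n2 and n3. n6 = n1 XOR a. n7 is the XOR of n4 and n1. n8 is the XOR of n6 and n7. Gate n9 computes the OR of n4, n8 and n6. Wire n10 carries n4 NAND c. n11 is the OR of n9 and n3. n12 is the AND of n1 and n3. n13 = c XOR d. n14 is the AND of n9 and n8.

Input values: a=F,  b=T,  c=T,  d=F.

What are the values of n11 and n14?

n1 = c XOR b = T XOR T = F
n2 = d AND n1 = F AND F = F
n3 = n1 OR n2 = F OR F = F
n4 = n1 XNOR b = F XNOR T = F
n6 = n1 XOR a = F XOR F = F
n7 = n4 XOR n1 = F XOR F = F
n8 = n6 XOR n7 = F XOR F = F
n9 = n4 OR n8 OR n6 = F OR F OR F = F
n11 = n9 OR n3 = F OR F = F
n14 = n9 AND n8 = F AND F = F

n11 = F  n14 = F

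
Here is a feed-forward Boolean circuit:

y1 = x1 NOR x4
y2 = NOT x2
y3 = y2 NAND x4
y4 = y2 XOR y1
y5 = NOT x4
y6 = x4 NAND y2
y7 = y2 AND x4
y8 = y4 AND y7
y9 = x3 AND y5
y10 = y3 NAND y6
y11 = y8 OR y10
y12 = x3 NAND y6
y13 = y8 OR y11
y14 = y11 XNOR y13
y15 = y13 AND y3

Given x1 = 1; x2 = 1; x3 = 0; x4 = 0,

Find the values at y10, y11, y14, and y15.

y10 = 0; y11 = 0; y14 = 1; y15 = 0

y1 = x1 NOR x4 = 1 NOR 0 = 0
y2 = NOT x2 = NOT 1 = 0
y3 = y2 NAND x4 = 0 NAND 0 = 1
y4 = y2 XOR y1 = 0 XOR 0 = 0
y6 = x4 NAND y2 = 0 NAND 0 = 1
y7 = y2 AND x4 = 0 AND 0 = 0
y8 = y4 AND y7 = 0 AND 0 = 0
y10 = y3 NAND y6 = 1 NAND 1 = 0
y11 = y8 OR y10 = 0 OR 0 = 0
y13 = y8 OR y11 = 0 OR 0 = 0
y14 = y11 XNOR y13 = 0 XNOR 0 = 1
y15 = y13 AND y3 = 0 AND 1 = 0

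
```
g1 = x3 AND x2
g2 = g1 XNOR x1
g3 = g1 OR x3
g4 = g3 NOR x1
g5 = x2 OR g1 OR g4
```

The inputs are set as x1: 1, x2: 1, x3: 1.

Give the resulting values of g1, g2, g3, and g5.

g1 = 1, g2 = 1, g3 = 1, g5 = 1

g1 = x3 AND x2 = 1 AND 1 = 1
g2 = g1 XNOR x1 = 1 XNOR 1 = 1
g3 = g1 OR x3 = 1 OR 1 = 1
g4 = g3 NOR x1 = 1 NOR 1 = 0
g5 = x2 OR g1 OR g4 = 1 OR 1 OR 0 = 1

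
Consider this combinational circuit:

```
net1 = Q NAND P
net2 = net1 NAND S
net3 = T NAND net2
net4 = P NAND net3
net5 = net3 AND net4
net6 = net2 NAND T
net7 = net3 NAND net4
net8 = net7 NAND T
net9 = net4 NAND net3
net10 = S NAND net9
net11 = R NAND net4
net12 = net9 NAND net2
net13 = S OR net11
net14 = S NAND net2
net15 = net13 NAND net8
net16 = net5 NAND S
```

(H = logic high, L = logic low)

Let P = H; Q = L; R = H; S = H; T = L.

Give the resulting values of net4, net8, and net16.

net4 = L, net8 = H, net16 = H

net1 = Q NAND P = L NAND H = H
net2 = net1 NAND S = H NAND H = L
net3 = T NAND net2 = L NAND L = H
net4 = P NAND net3 = H NAND H = L
net5 = net3 AND net4 = H AND L = L
net7 = net3 NAND net4 = H NAND L = H
net8 = net7 NAND T = H NAND L = H
net16 = net5 NAND S = L NAND H = H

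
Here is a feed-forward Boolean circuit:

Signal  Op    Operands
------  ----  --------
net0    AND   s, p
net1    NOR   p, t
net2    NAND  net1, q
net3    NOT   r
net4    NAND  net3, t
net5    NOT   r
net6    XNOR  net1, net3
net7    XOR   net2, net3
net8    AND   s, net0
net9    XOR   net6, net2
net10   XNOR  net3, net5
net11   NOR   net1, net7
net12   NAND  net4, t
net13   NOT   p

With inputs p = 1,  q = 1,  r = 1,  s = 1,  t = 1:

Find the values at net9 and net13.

net1 = p NOR t = 1 NOR 1 = 0
net2 = net1 NAND q = 0 NAND 1 = 1
net3 = NOT r = NOT 1 = 0
net6 = net1 XNOR net3 = 0 XNOR 0 = 1
net9 = net6 XOR net2 = 1 XOR 1 = 0
net13 = NOT p = NOT 1 = 0

net9 = 0  net13 = 0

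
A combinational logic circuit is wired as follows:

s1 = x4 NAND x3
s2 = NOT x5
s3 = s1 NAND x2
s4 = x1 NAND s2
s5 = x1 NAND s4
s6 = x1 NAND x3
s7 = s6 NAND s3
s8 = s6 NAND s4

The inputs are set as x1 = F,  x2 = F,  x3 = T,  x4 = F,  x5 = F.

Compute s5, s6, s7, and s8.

s1 = x4 NAND x3 = F NAND T = T
s2 = NOT x5 = NOT F = T
s3 = s1 NAND x2 = T NAND F = T
s4 = x1 NAND s2 = F NAND T = T
s5 = x1 NAND s4 = F NAND T = T
s6 = x1 NAND x3 = F NAND T = T
s7 = s6 NAND s3 = T NAND T = F
s8 = s6 NAND s4 = T NAND T = F

s5 = T, s6 = T, s7 = F, s8 = F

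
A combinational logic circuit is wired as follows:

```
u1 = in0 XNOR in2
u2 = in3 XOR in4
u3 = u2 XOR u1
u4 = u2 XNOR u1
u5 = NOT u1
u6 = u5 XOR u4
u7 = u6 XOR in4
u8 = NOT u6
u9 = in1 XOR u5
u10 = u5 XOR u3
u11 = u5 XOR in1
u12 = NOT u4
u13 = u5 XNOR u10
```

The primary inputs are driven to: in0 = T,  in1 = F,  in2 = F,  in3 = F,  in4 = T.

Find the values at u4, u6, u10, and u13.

u4 = F; u6 = T; u10 = F; u13 = F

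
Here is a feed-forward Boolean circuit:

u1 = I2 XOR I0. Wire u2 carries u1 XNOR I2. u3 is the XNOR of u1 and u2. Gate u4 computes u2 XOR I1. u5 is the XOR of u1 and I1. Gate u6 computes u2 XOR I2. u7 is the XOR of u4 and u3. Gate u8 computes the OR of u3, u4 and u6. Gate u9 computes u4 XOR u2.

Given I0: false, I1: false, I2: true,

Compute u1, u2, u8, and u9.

u1 = I2 XOR I0 = true XOR false = true
u2 = u1 XNOR I2 = true XNOR true = true
u3 = u1 XNOR u2 = true XNOR true = true
u4 = u2 XOR I1 = true XOR false = true
u6 = u2 XOR I2 = true XOR true = false
u8 = u3 OR u4 OR u6 = true OR true OR false = true
u9 = u4 XOR u2 = true XOR true = false

u1 = true; u2 = true; u8 = true; u9 = false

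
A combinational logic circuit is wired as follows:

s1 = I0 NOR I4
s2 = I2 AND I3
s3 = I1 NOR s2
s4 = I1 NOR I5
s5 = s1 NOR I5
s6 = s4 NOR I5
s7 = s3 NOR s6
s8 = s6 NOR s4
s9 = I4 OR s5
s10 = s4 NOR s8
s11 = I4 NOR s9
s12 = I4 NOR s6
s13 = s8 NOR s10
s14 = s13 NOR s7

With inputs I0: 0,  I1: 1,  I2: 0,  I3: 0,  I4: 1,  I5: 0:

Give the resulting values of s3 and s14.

s3 = 0, s14 = 1

s2 = I2 AND I3 = 0 AND 0 = 0
s3 = I1 NOR s2 = 1 NOR 0 = 0
s4 = I1 NOR I5 = 1 NOR 0 = 0
s6 = s4 NOR I5 = 0 NOR 0 = 1
s7 = s3 NOR s6 = 0 NOR 1 = 0
s8 = s6 NOR s4 = 1 NOR 0 = 0
s10 = s4 NOR s8 = 0 NOR 0 = 1
s13 = s8 NOR s10 = 0 NOR 1 = 0
s14 = s13 NOR s7 = 0 NOR 0 = 1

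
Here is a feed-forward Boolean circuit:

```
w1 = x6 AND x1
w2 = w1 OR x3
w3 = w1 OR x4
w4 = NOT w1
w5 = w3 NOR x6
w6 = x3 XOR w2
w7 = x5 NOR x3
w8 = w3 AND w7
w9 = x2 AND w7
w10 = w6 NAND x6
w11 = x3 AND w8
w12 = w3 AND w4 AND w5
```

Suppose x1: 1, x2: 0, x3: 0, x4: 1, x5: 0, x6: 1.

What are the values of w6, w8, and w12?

w6 = 1, w8 = 1, w12 = 0

w1 = x6 AND x1 = 1 AND 1 = 1
w2 = w1 OR x3 = 1 OR 0 = 1
w3 = w1 OR x4 = 1 OR 1 = 1
w4 = NOT w1 = NOT 1 = 0
w5 = w3 NOR x6 = 1 NOR 1 = 0
w6 = x3 XOR w2 = 0 XOR 1 = 1
w7 = x5 NOR x3 = 0 NOR 0 = 1
w8 = w3 AND w7 = 1 AND 1 = 1
w12 = w3 AND w4 AND w5 = 1 AND 0 AND 0 = 0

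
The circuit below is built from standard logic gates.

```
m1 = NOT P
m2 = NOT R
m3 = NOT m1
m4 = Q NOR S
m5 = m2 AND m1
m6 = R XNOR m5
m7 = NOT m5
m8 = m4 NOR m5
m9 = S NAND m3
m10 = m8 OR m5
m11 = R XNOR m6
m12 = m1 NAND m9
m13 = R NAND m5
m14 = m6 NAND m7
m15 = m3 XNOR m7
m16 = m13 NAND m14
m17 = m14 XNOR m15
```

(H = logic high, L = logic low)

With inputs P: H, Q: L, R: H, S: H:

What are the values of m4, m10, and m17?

m4 = L, m10 = H, m17 = H

m1 = NOT P = NOT H = L
m2 = NOT R = NOT H = L
m3 = NOT m1 = NOT L = H
m4 = Q NOR S = L NOR H = L
m5 = m2 AND m1 = L AND L = L
m6 = R XNOR m5 = H XNOR L = L
m7 = NOT m5 = NOT L = H
m8 = m4 NOR m5 = L NOR L = H
m10 = m8 OR m5 = H OR L = H
m14 = m6 NAND m7 = L NAND H = H
m15 = m3 XNOR m7 = H XNOR H = H
m17 = m14 XNOR m15 = H XNOR H = H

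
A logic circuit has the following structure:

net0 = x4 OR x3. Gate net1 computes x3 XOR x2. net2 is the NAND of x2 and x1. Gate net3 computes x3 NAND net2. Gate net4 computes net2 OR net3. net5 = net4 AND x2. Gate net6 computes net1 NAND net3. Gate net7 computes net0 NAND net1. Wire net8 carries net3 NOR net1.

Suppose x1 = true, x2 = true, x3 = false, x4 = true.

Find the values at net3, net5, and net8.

net3 = true, net5 = true, net8 = false

net1 = x3 XOR x2 = false XOR true = true
net2 = x2 NAND x1 = true NAND true = false
net3 = x3 NAND net2 = false NAND false = true
net4 = net2 OR net3 = false OR true = true
net5 = net4 AND x2 = true AND true = true
net8 = net3 NOR net1 = true NOR true = false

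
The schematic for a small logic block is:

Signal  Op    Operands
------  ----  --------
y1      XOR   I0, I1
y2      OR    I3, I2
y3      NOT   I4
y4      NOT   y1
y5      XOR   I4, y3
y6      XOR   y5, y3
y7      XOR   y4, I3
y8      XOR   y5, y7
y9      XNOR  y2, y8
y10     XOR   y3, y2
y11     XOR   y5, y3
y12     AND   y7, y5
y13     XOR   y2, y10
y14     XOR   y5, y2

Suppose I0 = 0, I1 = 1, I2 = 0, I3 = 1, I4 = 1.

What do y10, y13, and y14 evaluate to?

y10 = 1; y13 = 0; y14 = 0

y2 = I3 OR I2 = 1 OR 0 = 1
y3 = NOT I4 = NOT 1 = 0
y5 = I4 XOR y3 = 1 XOR 0 = 1
y10 = y3 XOR y2 = 0 XOR 1 = 1
y13 = y2 XOR y10 = 1 XOR 1 = 0
y14 = y5 XOR y2 = 1 XOR 1 = 0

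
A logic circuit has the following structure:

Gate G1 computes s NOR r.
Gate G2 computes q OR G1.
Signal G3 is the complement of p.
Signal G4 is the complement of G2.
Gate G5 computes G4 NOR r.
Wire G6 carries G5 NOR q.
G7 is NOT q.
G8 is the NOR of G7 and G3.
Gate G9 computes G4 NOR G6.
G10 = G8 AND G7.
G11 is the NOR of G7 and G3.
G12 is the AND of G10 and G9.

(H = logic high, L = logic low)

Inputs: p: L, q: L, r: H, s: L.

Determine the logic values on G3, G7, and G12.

G3 = H, G7 = H, G12 = L

G1 = s NOR r = L NOR H = L
G2 = q OR G1 = L OR L = L
G3 = NOT p = NOT L = H
G4 = NOT G2 = NOT L = H
G5 = G4 NOR r = H NOR H = L
G6 = G5 NOR q = L NOR L = H
G7 = NOT q = NOT L = H
G8 = G7 NOR G3 = H NOR H = L
G9 = G4 NOR G6 = H NOR H = L
G10 = G8 AND G7 = L AND H = L
G12 = G10 AND G9 = L AND L = L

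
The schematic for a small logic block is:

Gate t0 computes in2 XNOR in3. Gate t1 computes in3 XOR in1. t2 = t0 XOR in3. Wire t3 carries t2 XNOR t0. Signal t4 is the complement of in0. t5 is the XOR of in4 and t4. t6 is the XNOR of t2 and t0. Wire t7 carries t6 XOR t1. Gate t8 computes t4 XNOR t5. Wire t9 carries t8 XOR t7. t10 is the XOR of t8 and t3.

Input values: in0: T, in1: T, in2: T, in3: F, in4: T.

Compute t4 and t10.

t4 = F; t10 = T

t0 = in2 XNOR in3 = T XNOR F = F
t2 = t0 XOR in3 = F XOR F = F
t3 = t2 XNOR t0 = F XNOR F = T
t4 = NOT in0 = NOT T = F
t5 = in4 XOR t4 = T XOR F = T
t8 = t4 XNOR t5 = F XNOR T = F
t10 = t8 XOR t3 = F XOR T = T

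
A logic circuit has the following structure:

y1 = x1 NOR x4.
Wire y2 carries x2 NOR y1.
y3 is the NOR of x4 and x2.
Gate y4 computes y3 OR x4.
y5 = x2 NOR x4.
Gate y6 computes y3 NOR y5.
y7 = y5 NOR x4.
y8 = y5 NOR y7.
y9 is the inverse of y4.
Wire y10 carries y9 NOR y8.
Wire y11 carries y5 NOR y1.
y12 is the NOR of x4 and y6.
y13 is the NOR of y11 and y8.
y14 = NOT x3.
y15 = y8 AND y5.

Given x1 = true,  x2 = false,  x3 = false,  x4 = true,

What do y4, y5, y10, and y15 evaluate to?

y4 = true, y5 = false, y10 = false, y15 = false

y3 = x4 NOR x2 = true NOR false = false
y4 = y3 OR x4 = false OR true = true
y5 = x2 NOR x4 = false NOR true = false
y7 = y5 NOR x4 = false NOR true = false
y8 = y5 NOR y7 = false NOR false = true
y9 = NOT y4 = NOT true = false
y10 = y9 NOR y8 = false NOR true = false
y15 = y8 AND y5 = true AND false = false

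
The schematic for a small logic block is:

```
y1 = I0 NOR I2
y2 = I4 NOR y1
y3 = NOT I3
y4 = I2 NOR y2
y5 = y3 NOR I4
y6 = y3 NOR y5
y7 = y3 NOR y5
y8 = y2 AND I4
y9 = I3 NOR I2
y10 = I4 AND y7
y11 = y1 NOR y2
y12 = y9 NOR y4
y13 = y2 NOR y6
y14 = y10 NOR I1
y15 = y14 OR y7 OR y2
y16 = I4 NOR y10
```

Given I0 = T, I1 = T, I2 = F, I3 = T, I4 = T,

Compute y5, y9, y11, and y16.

y5 = F  y9 = F  y11 = T  y16 = F

y1 = I0 NOR I2 = T NOR F = F
y2 = I4 NOR y1 = T NOR F = F
y3 = NOT I3 = NOT T = F
y5 = y3 NOR I4 = F NOR T = F
y7 = y3 NOR y5 = F NOR F = T
y9 = I3 NOR I2 = T NOR F = F
y10 = I4 AND y7 = T AND T = T
y11 = y1 NOR y2 = F NOR F = T
y16 = I4 NOR y10 = T NOR T = F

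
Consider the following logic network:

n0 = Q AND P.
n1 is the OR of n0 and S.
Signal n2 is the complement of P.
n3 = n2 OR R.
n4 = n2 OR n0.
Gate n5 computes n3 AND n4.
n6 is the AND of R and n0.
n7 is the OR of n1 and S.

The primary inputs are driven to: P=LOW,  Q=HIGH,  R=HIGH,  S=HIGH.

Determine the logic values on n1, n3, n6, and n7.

n1 = HIGH, n3 = HIGH, n6 = LOW, n7 = HIGH

n0 = Q AND P = HIGH AND LOW = LOW
n1 = n0 OR S = LOW OR HIGH = HIGH
n2 = NOT P = NOT LOW = HIGH
n3 = n2 OR R = HIGH OR HIGH = HIGH
n6 = R AND n0 = HIGH AND LOW = LOW
n7 = n1 OR S = HIGH OR HIGH = HIGH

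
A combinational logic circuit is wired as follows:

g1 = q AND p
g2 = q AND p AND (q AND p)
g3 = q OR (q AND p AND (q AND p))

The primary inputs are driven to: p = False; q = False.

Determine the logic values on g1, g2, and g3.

g1 = False AND False = False
g2 = False AND False AND (False AND False) = False
g3 = False OR (False AND False AND (False AND False)) = False

g1 = False, g2 = False, g3 = False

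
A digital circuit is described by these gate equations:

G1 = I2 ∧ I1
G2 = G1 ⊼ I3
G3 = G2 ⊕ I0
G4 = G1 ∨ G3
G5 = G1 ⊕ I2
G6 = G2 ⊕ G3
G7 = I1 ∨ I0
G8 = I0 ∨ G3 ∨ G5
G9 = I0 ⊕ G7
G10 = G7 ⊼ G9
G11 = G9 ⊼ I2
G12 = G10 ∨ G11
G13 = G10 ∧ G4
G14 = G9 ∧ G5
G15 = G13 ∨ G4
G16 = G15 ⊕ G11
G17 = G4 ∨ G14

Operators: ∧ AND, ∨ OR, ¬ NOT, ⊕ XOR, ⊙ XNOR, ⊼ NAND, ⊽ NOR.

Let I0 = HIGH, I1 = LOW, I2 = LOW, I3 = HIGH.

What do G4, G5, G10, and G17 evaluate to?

G1 = I2 AND I1 = LOW AND LOW = LOW
G2 = G1 NAND I3 = LOW NAND HIGH = HIGH
G3 = G2 XOR I0 = HIGH XOR HIGH = LOW
G4 = G1 OR G3 = LOW OR LOW = LOW
G5 = G1 XOR I2 = LOW XOR LOW = LOW
G7 = I1 OR I0 = LOW OR HIGH = HIGH
G9 = I0 XOR G7 = HIGH XOR HIGH = LOW
G10 = G7 NAND G9 = HIGH NAND LOW = HIGH
G14 = G9 AND G5 = LOW AND LOW = LOW
G17 = G4 OR G14 = LOW OR LOW = LOW

G4 = LOW, G5 = LOW, G10 = HIGH, G17 = LOW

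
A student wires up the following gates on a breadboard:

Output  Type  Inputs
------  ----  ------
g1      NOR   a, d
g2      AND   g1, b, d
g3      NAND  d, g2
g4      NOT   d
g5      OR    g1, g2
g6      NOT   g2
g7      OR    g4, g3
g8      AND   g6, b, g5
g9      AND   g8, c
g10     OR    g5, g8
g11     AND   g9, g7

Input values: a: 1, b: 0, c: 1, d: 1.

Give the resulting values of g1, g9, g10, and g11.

g1 = a NOR d = 1 NOR 1 = 0
g2 = g1 AND b AND d = 0 AND 0 AND 1 = 0
g3 = d NAND g2 = 1 NAND 0 = 1
g4 = NOT d = NOT 1 = 0
g5 = g1 OR g2 = 0 OR 0 = 0
g6 = NOT g2 = NOT 0 = 1
g7 = g4 OR g3 = 0 OR 1 = 1
g8 = g6 AND b AND g5 = 1 AND 0 AND 0 = 0
g9 = g8 AND c = 0 AND 1 = 0
g10 = g5 OR g8 = 0 OR 0 = 0
g11 = g9 AND g7 = 0 AND 1 = 0

g1 = 0  g9 = 0  g10 = 0  g11 = 0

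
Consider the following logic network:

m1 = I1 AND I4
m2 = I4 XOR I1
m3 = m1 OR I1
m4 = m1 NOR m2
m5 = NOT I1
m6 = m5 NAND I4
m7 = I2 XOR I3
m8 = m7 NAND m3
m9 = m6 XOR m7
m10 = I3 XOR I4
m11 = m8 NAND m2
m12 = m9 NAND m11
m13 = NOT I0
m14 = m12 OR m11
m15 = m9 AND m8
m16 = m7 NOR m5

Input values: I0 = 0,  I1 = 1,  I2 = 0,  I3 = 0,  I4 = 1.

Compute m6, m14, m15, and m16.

m1 = I1 AND I4 = 1 AND 1 = 1
m2 = I4 XOR I1 = 1 XOR 1 = 0
m3 = m1 OR I1 = 1 OR 1 = 1
m5 = NOT I1 = NOT 1 = 0
m6 = m5 NAND I4 = 0 NAND 1 = 1
m7 = I2 XOR I3 = 0 XOR 0 = 0
m8 = m7 NAND m3 = 0 NAND 1 = 1
m9 = m6 XOR m7 = 1 XOR 0 = 1
m11 = m8 NAND m2 = 1 NAND 0 = 1
m12 = m9 NAND m11 = 1 NAND 1 = 0
m14 = m12 OR m11 = 0 OR 1 = 1
m15 = m9 AND m8 = 1 AND 1 = 1
m16 = m7 NOR m5 = 0 NOR 0 = 1

m6 = 1  m14 = 1  m15 = 1  m16 = 1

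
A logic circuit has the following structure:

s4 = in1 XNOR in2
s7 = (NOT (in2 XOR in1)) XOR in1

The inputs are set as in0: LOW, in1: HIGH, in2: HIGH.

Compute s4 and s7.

s4 = HIGH  s7 = LOW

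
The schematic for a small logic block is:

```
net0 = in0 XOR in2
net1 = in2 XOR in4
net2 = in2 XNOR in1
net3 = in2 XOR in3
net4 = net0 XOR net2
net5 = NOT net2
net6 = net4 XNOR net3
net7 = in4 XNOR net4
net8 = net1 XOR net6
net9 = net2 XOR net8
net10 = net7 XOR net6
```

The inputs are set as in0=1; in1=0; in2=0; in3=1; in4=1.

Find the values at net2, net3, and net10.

net2 = 1, net3 = 1, net10 = 0

net0 = in0 XOR in2 = 1 XOR 0 = 1
net2 = in2 XNOR in1 = 0 XNOR 0 = 1
net3 = in2 XOR in3 = 0 XOR 1 = 1
net4 = net0 XOR net2 = 1 XOR 1 = 0
net6 = net4 XNOR net3 = 0 XNOR 1 = 0
net7 = in4 XNOR net4 = 1 XNOR 0 = 0
net10 = net7 XOR net6 = 0 XOR 0 = 0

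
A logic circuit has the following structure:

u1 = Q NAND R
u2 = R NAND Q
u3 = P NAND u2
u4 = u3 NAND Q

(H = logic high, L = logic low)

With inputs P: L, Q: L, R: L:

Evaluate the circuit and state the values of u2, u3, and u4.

u2 = R NAND Q = L NAND L = H
u3 = P NAND u2 = L NAND H = H
u4 = u3 NAND Q = H NAND L = H

u2 = H; u3 = H; u4 = H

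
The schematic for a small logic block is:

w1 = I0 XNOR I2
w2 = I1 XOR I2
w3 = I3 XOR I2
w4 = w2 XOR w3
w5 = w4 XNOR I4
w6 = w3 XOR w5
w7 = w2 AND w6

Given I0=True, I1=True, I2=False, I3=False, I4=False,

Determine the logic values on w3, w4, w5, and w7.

w2 = I1 XOR I2 = True XOR False = True
w3 = I3 XOR I2 = False XOR False = False
w4 = w2 XOR w3 = True XOR False = True
w5 = w4 XNOR I4 = True XNOR False = False
w6 = w3 XOR w5 = False XOR False = False
w7 = w2 AND w6 = True AND False = False

w3 = False; w4 = True; w5 = False; w7 = False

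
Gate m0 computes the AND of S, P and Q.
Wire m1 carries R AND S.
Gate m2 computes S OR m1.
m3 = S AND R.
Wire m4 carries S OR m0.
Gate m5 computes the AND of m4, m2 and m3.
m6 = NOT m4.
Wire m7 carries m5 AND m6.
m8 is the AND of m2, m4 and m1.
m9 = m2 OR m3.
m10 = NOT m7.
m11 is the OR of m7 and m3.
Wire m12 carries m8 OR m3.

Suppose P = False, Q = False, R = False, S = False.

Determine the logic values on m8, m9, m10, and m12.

m8 = False, m9 = False, m10 = True, m12 = False

m0 = S AND P AND Q = False AND False AND False = False
m1 = R AND S = False AND False = False
m2 = S OR m1 = False OR False = False
m3 = S AND R = False AND False = False
m4 = S OR m0 = False OR False = False
m5 = m4 AND m2 AND m3 = False AND False AND False = False
m6 = NOT m4 = NOT False = True
m7 = m5 AND m6 = False AND True = False
m8 = m2 AND m4 AND m1 = False AND False AND False = False
m9 = m2 OR m3 = False OR False = False
m10 = NOT m7 = NOT False = True
m12 = m8 OR m3 = False OR False = False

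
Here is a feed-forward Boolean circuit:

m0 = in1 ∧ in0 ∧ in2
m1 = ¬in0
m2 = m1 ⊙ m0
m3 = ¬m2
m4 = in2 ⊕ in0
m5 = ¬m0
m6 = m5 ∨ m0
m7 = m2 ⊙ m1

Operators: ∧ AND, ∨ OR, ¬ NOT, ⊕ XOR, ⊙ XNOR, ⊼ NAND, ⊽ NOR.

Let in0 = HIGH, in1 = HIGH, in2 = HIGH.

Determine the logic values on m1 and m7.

m0 = in1 AND in0 AND in2 = HIGH AND HIGH AND HIGH = HIGH
m1 = NOT in0 = NOT HIGH = LOW
m2 = m1 XNOR m0 = LOW XNOR HIGH = LOW
m7 = m2 XNOR m1 = LOW XNOR LOW = HIGH

m1 = LOW; m7 = HIGH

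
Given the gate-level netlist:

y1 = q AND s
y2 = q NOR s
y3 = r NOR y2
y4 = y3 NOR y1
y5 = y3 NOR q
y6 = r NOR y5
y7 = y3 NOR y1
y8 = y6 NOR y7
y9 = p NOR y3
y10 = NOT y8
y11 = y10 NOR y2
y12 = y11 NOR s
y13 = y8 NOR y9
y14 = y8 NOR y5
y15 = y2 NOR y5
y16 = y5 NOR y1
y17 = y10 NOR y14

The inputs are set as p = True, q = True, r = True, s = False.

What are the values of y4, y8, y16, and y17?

y4 = True, y8 = False, y16 = True, y17 = False

y1 = q AND s = True AND False = False
y2 = q NOR s = True NOR False = False
y3 = r NOR y2 = True NOR False = False
y4 = y3 NOR y1 = False NOR False = True
y5 = y3 NOR q = False NOR True = False
y6 = r NOR y5 = True NOR False = False
y7 = y3 NOR y1 = False NOR False = True
y8 = y6 NOR y7 = False NOR True = False
y10 = NOT y8 = NOT False = True
y14 = y8 NOR y5 = False NOR False = True
y16 = y5 NOR y1 = False NOR False = True
y17 = y10 NOR y14 = True NOR True = False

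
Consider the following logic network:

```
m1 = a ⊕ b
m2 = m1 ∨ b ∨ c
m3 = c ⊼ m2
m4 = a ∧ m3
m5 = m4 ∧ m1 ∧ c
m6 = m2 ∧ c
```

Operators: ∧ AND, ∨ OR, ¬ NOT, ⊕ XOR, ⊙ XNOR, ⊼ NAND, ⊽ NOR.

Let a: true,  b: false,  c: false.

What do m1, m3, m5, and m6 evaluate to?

m1 = a XOR b = true XOR false = true
m2 = m1 OR b OR c = true OR false OR false = true
m3 = c NAND m2 = false NAND true = true
m4 = a AND m3 = true AND true = true
m5 = m4 AND m1 AND c = true AND true AND false = false
m6 = m2 AND c = true AND false = false

m1 = true, m3 = true, m5 = false, m6 = false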